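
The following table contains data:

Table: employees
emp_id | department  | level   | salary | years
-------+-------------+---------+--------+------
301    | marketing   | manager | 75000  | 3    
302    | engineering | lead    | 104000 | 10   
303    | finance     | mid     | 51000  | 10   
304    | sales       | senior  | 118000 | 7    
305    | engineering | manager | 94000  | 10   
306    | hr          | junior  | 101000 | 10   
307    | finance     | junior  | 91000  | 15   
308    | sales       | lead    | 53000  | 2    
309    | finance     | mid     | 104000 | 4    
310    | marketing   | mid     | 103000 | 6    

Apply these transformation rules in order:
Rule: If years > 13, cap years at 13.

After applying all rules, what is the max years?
13

Step 1: Original maximum years = 15
Step 2: Apply cap at 13
Step 3: 1 records had years > 13 and were capped
Step 4: Maximum after transformation = 13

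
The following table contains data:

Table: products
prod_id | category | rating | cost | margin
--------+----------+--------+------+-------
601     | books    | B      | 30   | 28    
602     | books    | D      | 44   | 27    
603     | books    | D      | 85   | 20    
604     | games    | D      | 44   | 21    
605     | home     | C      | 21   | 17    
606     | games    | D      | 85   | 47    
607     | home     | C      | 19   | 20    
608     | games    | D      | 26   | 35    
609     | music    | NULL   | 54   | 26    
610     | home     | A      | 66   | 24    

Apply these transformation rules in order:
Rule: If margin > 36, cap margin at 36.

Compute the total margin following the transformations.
254

Step 1: 1 records have margin > 36
Step 2: These records originally summed to 47
Step 3: After capping: 1 × 36 = 36
Step 4: Unaffected records sum: 218
Step 5: Final sum = 36 + 218 = 254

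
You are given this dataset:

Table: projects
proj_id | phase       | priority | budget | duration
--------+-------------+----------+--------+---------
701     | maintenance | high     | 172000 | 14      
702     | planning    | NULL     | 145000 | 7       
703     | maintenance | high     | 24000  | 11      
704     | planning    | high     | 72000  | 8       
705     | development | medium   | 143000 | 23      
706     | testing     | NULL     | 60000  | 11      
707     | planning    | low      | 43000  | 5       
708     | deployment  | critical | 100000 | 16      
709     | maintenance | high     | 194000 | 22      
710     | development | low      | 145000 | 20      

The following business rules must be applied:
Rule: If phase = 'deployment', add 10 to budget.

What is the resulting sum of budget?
1098010

Step 1: Count records where phase = 'deployment': 1
Step 2: Total bonus added: 1 × 10 = 10
Step 3: Original sum of budget: 1098000
Step 4: Final sum = 1098000 + 10 = 1098010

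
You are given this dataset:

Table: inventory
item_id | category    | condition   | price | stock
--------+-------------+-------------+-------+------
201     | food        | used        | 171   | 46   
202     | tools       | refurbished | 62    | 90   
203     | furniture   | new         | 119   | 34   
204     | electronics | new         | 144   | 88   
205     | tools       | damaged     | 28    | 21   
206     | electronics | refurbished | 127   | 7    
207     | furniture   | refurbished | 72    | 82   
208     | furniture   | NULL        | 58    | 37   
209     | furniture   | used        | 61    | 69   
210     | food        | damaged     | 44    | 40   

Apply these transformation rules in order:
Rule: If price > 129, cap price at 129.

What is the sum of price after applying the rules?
829

Step 1: 2 records have price > 129
Step 2: These records originally summed to 315
Step 3: After capping: 2 × 129 = 258
Step 4: Unaffected records sum: 571
Step 5: Final sum = 258 + 571 = 829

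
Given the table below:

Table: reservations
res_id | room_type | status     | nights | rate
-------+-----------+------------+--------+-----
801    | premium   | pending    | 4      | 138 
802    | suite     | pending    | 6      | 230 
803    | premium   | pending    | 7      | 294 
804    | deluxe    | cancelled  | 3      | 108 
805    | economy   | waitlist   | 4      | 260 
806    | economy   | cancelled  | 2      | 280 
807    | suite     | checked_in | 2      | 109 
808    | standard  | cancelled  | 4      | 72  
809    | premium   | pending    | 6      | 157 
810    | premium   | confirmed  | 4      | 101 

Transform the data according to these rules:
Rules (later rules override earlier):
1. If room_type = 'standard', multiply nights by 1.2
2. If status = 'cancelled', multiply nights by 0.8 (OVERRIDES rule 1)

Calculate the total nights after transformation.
40.2

Step 1: Rule 2 takes priority for records with status = 'cancelled'
  - 3 records: 9 × 0.8 = 7.2
Step 2: Rule 1 applies to remaining records with room_type = 'standard'
  - 0 records: 0 × 1.2 = 0.0
Step 3: Other records unchanged: 33
Step 4: Final sum = 7.2 + 0.0 + 33 = 40.2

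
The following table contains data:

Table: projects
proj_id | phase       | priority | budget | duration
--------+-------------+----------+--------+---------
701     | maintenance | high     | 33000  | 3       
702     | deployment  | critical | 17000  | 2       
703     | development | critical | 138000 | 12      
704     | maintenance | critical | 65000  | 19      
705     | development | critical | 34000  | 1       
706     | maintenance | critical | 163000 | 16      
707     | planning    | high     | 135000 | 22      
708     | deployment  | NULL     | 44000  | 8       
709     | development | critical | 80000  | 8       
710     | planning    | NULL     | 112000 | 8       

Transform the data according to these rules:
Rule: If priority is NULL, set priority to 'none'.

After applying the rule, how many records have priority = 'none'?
2

Step 1: Count records where priority IS NULL
Step 2: Found 2 records with NULL priority
Step 3: These records will have priority set to 'none'
Step 4: Records already having priority = 'none': 0
Step 5: Answer: 2 + 0 = 2 records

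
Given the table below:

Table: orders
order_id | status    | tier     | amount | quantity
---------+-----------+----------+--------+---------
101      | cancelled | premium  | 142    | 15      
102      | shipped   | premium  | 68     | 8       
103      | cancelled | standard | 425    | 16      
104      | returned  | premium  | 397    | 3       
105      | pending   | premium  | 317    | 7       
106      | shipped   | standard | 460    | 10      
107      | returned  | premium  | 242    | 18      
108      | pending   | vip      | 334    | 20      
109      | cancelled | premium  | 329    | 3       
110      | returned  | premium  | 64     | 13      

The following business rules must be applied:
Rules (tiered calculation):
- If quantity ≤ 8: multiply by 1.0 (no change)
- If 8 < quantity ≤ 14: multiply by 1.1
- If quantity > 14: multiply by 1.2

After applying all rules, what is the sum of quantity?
129.1

Step 1: Tier 1 (quantity ≤ 8): 4 records, sum = 21 × 1.0 = 21.0
Step 2: Tier 2 (8 < quantity ≤ 14): 2 records, sum = 23 × 1.1 = 25.3
Step 3: Tier 3 (quantity > 14): 4 records, sum = 69 × 1.2 = 82.8
Step 4: Final sum = 21.0 + 25.3 + 82.8 = 129.1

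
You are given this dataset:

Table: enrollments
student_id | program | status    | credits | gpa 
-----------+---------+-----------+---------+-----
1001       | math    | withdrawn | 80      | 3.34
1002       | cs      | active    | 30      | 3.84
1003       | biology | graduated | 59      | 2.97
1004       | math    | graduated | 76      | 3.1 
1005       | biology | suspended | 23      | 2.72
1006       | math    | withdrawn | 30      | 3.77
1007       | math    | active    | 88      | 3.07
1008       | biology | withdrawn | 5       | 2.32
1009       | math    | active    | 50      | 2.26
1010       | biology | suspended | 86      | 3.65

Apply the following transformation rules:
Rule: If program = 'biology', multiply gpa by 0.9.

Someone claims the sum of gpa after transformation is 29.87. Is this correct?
Yes, the result is correct.

Step 1: Calculate the correct sum after transformation
Step 2: Apply multiplier 0.9 to records where program = 'biology'
Step 3: Correct result = 29.87
Step 4: Claimed result = 29.87
Step 5: 29.87 = 29.87 ✓
Conclusion: The claimed result is correct.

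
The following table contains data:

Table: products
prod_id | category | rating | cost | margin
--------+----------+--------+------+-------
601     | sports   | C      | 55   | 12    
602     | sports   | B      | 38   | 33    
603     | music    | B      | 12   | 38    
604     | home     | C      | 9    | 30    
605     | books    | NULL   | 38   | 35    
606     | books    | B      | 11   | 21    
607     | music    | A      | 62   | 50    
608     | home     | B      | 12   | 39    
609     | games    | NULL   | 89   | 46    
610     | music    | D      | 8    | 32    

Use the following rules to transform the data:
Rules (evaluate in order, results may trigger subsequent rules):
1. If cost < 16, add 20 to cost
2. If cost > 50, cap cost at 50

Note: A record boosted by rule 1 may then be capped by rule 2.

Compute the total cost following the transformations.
378

Step 1: Apply rule 1 to records with cost < 16
  - 5 records get bonus of 20
  - Of these, 0 records then exceed 50 and get capped
Step 2: Apply rule 2 to records with cost > 50
  - 3 records (original) are capped
Step 3: Calculate final sum = 378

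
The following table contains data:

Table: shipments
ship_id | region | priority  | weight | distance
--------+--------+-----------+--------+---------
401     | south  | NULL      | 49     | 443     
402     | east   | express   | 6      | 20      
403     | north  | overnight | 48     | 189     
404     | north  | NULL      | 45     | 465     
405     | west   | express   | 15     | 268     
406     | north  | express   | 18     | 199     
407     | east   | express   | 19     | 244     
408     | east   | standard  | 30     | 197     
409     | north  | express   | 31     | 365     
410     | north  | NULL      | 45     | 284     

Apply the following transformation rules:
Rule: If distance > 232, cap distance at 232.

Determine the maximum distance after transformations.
232

Step 1: Original maximum distance = 465
Step 2: Apply cap at 232
Step 3: 6 records had distance > 232 and were capped
Step 4: Maximum after transformation = 232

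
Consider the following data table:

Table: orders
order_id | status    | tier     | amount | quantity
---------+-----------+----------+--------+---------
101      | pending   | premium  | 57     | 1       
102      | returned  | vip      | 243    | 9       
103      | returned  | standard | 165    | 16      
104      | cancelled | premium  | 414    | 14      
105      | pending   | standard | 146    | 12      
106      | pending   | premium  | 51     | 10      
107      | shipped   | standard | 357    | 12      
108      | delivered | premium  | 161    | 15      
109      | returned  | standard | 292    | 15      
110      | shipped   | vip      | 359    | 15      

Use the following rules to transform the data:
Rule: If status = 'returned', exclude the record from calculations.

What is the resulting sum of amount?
1545

Step 1: Identify records where status = 'returned'
Step 2: The excluded records sum to 700
Step 3: Original total amount = 2245
Step 4: Remaining total = 2245 - 700 = 1545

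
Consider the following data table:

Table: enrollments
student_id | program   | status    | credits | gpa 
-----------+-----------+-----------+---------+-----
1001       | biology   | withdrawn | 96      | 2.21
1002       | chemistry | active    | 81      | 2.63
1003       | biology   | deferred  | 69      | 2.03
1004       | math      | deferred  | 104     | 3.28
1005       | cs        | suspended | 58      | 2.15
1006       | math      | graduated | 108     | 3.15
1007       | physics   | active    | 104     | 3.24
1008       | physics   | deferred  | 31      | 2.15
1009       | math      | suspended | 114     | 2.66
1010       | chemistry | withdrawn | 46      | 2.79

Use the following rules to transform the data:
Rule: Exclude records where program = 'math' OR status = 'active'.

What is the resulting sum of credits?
300

Step 1: Find records where program = 'math' OR status = 'active'
Step 2: 5 records match, summing to 511
Step 3: Original sum: 811
Step 4: Remaining sum = 811 - 511 = 300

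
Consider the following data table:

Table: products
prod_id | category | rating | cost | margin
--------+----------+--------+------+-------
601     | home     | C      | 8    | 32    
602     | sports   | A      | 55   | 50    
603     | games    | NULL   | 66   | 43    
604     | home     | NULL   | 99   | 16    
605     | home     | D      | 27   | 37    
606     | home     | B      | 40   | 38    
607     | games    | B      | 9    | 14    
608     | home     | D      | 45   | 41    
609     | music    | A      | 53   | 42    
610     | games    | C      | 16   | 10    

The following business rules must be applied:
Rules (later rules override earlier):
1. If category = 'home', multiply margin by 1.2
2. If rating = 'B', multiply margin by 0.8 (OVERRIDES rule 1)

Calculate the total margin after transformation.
337.8

Step 1: Rule 2 takes priority for records with rating = 'B'
  - 2 records: 52 × 0.8 = 41.6
Step 2: Rule 1 applies to remaining records with category = 'home'
  - 4 records: 126 × 1.2 = 151.2
Step 3: Other records unchanged: 145
Step 4: Final sum = 41.6 + 151.2 + 145 = 337.8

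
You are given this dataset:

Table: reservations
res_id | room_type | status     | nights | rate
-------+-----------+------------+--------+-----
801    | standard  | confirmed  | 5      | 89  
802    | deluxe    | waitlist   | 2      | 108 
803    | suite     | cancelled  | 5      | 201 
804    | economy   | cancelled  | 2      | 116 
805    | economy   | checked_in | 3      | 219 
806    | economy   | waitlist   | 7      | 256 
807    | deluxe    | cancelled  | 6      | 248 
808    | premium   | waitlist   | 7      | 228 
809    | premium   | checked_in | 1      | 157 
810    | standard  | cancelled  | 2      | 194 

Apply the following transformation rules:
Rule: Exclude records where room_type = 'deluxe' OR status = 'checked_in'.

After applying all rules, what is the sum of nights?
28

Step 1: Find records where room_type = 'deluxe' OR status = 'checked_in'
Step 2: 4 records match, summing to 12
Step 3: Original sum: 40
Step 4: Remaining sum = 40 - 12 = 28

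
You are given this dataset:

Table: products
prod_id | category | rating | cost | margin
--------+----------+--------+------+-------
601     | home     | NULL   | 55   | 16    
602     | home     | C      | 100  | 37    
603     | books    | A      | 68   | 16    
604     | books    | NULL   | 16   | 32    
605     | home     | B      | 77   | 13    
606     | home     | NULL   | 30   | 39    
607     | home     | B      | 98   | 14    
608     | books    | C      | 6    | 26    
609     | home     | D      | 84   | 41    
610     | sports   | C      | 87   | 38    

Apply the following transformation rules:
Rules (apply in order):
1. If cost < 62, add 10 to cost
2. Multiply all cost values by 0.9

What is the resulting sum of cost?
594.9

Step 1: Apply Rule 1 - Add 10 to records with cost < 62
  - 4 records affected: 107 + (4 × 10) = 147
  - Unaffected records: 514
  - Sum after Rule 1: 661
Step 2: Apply Rule 2 - Multiply all by 0.9
  - 661 × 0.9 = 594.9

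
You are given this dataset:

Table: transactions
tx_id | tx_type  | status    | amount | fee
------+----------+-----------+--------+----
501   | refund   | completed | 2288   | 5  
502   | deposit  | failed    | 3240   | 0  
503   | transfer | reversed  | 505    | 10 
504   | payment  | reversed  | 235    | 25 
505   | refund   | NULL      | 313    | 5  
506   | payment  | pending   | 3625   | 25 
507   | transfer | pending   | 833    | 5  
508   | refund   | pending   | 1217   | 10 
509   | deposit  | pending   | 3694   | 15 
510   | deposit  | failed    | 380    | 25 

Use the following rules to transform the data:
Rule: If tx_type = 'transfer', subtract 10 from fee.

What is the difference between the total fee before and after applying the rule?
20

Step 1: Original sum of fee = 125
Step 2: 2 records have tx_type = 'transfer'
Step 3: Each affected record changes by -10
Step 4: Total change = 2 × -10 = -20
Step 5: New sum = 125 + -20 = 105
Step 6: Difference = |105 - 125| = 20
        (Sum decreased by 20)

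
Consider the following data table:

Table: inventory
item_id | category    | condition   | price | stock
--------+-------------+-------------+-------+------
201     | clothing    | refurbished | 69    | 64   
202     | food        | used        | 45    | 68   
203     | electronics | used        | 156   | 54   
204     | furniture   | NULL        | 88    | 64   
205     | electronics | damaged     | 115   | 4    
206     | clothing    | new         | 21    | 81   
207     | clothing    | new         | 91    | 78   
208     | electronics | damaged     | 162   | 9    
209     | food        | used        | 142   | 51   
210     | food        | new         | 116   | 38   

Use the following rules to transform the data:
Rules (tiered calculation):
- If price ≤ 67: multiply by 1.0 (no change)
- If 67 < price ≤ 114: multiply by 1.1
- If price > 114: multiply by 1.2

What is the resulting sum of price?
1168.0

Step 1: Tier 1 (price ≤ 67): 2 records, sum = 66 × 1.0 = 66.0
Step 2: Tier 2 (67 < price ≤ 114): 3 records, sum = 248 × 1.1 = 272.8
Step 3: Tier 3 (price > 114): 5 records, sum = 691 × 1.2 = 829.2
Step 4: Final sum = 66.0 + 272.8 + 829.2 = 1168.0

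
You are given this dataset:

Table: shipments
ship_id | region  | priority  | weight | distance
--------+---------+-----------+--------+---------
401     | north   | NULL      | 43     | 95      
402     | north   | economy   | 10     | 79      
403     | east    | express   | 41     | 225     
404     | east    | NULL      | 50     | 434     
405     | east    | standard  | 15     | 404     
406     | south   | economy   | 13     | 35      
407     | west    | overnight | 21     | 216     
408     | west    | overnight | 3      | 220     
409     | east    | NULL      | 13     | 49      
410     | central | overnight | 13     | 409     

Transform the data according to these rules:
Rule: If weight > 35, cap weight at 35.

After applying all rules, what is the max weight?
35

Step 1: Original maximum weight = 50
Step 2: Apply cap at 35
Step 3: 3 records had weight > 35 and were capped
Step 4: Maximum after transformation = 35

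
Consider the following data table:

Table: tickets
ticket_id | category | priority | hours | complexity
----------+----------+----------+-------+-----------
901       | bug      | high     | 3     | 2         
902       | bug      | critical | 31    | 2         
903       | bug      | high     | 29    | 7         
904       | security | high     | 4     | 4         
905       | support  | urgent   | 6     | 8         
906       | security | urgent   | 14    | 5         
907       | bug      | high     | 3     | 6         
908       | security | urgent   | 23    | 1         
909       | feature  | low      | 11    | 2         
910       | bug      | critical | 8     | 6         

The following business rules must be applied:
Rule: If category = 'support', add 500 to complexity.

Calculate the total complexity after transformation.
543

Step 1: Count records where category = 'support': 1
Step 2: Total bonus added: 1 × 500 = 500
Step 3: Original sum of complexity: 43
Step 4: Final sum = 43 + 500 = 543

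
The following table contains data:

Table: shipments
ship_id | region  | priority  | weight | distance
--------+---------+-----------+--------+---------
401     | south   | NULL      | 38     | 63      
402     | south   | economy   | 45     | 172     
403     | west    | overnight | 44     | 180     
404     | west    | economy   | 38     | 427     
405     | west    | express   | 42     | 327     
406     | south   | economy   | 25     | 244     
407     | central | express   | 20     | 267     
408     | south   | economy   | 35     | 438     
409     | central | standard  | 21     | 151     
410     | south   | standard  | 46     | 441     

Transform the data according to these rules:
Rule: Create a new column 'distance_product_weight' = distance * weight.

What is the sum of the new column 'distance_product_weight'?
98241

Step 1: For each record, compute distance * weight
Example calculations:
  63 * 38 = 2394
  172 * 45 = 7740
  180 * 44 = 7920
  ...
Step 2: Sum all derived values
Step 3: Total = 98241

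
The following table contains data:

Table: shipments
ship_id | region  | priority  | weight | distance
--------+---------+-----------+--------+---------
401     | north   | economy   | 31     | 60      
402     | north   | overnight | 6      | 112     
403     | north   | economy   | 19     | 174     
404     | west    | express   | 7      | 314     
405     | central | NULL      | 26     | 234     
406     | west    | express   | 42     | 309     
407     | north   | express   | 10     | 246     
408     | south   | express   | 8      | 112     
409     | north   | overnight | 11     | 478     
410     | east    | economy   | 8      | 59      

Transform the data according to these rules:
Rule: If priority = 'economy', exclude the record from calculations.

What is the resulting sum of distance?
1805

Step 1: Identify records where priority = 'economy'
Step 2: The excluded records sum to 293
Step 3: Original total distance = 2098
Step 4: Remaining total = 2098 - 293 = 1805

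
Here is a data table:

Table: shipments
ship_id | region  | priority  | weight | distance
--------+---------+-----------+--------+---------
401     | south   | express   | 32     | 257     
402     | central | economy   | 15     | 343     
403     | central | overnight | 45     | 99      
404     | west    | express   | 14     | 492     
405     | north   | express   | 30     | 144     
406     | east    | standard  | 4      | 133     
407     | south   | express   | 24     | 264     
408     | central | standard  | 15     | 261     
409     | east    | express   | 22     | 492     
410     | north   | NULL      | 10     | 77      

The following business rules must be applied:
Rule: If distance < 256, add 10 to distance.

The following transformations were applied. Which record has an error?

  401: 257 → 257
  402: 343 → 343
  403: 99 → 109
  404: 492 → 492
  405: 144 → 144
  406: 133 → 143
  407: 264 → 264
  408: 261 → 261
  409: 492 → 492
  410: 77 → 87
Record 405 has an error. The correct transformed value should be 154, not 144.

Step 1: Check each record against the rule
Step 2: Record 405 has distance = 144
Step 3: Since 144 < 256, the bonus should have been applied
Step 4: Correct value = 154, but claimed value = 144
Conclusion: Record 405 has the error.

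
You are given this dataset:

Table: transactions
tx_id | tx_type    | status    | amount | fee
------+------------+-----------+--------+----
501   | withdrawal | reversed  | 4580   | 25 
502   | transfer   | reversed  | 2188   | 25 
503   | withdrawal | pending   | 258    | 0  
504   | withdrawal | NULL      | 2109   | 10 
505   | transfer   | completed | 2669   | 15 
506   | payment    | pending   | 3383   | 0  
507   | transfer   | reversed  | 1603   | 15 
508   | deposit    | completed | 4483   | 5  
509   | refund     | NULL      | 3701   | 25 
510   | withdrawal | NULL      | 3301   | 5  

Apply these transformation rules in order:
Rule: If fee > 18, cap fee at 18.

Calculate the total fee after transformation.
104

Step 1: 3 records have fee > 18
Step 2: These records originally summed to 75
Step 3: After capping: 3 × 18 = 54
Step 4: Unaffected records sum: 50
Step 5: Final sum = 54 + 50 = 104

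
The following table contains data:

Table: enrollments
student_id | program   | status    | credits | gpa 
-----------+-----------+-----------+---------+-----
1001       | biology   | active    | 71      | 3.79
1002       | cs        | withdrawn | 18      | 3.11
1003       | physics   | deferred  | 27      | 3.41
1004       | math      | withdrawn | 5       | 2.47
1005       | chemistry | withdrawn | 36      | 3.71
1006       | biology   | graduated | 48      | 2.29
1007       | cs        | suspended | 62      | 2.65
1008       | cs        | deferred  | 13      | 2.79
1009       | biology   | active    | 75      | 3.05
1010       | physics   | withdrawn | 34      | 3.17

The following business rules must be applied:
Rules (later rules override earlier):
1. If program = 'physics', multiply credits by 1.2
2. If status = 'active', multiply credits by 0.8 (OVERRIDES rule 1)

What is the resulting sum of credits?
372.0

Step 1: Rule 2 takes priority for records with status = 'active'
  - 2 records: 146 × 0.8 = 116.8
Step 2: Rule 1 applies to remaining records with program = 'physics'
  - 2 records: 61 × 1.2 = 73.2
Step 3: Other records unchanged: 182
Step 4: Final sum = 116.8 + 73.2 + 182 = 372.0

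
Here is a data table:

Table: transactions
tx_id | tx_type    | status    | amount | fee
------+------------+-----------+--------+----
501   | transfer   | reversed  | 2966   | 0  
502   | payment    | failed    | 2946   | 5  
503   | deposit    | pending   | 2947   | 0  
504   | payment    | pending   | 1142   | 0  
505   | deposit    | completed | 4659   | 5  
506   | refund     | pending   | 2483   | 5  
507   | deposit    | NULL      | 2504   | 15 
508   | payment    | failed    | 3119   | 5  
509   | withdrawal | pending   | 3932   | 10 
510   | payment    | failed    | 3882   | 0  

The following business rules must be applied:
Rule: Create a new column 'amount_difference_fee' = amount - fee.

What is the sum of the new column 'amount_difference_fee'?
30535

Step 1: For each record, compute amount - fee
Example calculations:
  2966 - 0 = 2966
  2946 - 5 = 2941
  2947 - 0 = 2947
  ...
Step 2: Sum all derived values
Step 3: Total = 30535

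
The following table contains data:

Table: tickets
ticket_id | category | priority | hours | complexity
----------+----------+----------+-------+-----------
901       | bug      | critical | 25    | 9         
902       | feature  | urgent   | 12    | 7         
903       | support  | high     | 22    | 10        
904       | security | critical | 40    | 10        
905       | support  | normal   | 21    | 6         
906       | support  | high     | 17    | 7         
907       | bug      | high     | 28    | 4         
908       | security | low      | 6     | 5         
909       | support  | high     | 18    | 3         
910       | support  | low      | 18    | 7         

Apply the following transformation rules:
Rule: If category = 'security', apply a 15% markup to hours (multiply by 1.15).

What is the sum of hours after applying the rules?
213.9

Step 1: Records with category = 'security' have total hours = 46
Step 2: Apply multiplier: 46 × 1.15 = 52.9
Step 3: Other records total: 161
Step 4: Final sum = 52.9 + 161 = 213.9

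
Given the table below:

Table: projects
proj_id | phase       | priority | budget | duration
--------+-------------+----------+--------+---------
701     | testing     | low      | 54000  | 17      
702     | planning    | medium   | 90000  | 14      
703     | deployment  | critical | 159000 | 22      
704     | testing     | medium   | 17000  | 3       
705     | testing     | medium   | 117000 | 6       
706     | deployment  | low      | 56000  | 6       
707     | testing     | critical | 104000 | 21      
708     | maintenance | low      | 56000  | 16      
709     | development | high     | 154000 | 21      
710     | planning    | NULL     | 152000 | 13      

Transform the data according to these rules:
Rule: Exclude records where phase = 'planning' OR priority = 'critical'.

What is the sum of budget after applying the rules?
454000

Step 1: Find records where phase = 'planning' OR priority = 'critical'
Step 2: 4 records match, summing to 505000
Step 3: Original sum: 959000
Step 4: Remaining sum = 959000 - 505000 = 454000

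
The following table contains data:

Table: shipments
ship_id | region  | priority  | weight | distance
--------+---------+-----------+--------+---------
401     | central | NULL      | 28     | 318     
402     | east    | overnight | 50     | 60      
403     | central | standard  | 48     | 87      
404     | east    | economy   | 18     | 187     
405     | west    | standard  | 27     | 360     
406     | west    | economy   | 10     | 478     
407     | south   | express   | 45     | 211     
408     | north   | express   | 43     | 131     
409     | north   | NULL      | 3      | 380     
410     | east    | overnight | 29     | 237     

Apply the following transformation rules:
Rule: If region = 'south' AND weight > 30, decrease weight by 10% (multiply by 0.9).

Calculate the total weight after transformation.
296.5

Step 1: Find records where region = 'south' AND weight > 30
Step 2: 1 records match, summing to 45
Step 3: After multiplier: 45 × 0.9 = 40.5
Step 4: Unaffected records sum: 256
Step 5: Final sum = 40.5 + 256 = 296.5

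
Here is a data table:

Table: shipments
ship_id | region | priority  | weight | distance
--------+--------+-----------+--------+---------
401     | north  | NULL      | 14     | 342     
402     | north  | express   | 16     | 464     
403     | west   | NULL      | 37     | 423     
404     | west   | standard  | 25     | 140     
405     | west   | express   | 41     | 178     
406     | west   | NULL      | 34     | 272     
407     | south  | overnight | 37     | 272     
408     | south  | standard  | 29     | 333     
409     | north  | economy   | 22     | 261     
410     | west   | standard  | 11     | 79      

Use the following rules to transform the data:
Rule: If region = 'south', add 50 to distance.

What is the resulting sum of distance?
2864

Step 1: Count records where region = 'south': 2
Step 2: Total bonus added: 2 × 50 = 100
Step 3: Original sum of distance: 2764
Step 4: Final sum = 2764 + 100 = 2864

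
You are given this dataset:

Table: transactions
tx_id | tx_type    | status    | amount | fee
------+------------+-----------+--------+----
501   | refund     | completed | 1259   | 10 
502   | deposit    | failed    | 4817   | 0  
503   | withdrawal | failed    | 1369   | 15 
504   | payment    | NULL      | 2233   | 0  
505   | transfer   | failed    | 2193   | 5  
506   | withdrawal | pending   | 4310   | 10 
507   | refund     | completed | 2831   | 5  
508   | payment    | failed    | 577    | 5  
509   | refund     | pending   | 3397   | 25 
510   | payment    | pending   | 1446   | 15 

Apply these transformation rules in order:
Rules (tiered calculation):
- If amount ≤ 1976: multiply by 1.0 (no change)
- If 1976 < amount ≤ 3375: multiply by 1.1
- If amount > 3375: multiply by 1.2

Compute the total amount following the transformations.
27662.5

Step 1: Tier 1 (amount ≤ 1976): 4 records, sum = 4651 × 1.0 = 4651.0
Step 2: Tier 2 (1976 < amount ≤ 3375): 3 records, sum = 7257 × 1.1 = 7982.7
Step 3: Tier 3 (amount > 3375): 3 records, sum = 12524 × 1.2 = 15028.8
Step 4: Final sum = 4651.0 + 7982.7 + 15028.8 = 27662.5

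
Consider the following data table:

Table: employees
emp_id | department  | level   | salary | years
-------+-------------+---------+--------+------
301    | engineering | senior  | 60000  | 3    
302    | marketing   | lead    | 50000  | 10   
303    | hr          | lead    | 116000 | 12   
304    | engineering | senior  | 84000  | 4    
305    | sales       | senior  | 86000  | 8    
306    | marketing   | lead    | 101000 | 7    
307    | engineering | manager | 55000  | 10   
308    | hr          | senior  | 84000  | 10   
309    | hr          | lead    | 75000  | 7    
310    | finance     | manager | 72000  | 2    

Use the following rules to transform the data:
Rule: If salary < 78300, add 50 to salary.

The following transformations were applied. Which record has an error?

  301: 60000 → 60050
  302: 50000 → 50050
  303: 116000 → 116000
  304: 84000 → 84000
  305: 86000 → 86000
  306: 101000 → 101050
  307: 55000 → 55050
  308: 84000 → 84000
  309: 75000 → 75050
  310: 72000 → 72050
Record 306 has an error. The correct transformed value should be 101000, not 101050.

Step 1: Check each record against the rule
Step 2: Record 306 has salary = 101000
Step 3: Since 101000 >= 78300, the bonus should not have been applied
Step 4: Correct value = 101000, but claimed value = 101050
Conclusion: Record 306 has the error.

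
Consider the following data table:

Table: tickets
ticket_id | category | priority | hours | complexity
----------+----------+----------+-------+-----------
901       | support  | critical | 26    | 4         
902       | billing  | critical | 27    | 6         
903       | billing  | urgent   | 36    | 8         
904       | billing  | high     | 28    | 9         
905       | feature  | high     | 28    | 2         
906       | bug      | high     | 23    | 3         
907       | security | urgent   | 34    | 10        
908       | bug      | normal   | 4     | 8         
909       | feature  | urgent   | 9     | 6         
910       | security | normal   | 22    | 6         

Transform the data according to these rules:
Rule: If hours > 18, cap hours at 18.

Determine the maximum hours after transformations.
18

Step 1: Original maximum hours = 36
Step 2: Apply cap at 18
Step 3: 8 records had hours > 18 and were capped
Step 4: Maximum after transformation = 18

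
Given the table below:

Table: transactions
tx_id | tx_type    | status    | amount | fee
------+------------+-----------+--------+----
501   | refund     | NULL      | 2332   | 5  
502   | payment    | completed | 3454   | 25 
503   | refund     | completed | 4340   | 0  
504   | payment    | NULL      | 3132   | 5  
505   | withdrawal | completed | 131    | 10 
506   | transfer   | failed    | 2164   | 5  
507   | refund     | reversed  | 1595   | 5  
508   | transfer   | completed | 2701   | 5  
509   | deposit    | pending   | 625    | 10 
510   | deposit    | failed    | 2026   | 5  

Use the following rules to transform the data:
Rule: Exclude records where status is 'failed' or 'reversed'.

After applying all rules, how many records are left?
7

Step 1: Count records to exclude
  - 2 (failed) + 1 (reversed) = 3 records
Step 2: Total records: 10
Step 3: Remaining = 10 - 3 = 7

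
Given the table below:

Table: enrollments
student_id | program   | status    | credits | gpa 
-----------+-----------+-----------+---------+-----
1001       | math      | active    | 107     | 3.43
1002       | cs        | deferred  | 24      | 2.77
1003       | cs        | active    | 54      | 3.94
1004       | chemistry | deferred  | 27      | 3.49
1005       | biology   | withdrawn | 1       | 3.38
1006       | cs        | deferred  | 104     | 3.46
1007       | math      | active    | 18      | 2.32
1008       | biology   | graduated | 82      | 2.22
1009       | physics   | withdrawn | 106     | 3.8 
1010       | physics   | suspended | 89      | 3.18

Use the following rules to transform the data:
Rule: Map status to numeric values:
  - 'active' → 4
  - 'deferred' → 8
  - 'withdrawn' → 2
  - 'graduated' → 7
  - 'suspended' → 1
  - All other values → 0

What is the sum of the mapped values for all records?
48

Step 1: Apply mapping to each record
Step 2: Count by status:
  'active': 3 records × 4 = 12
  'deferred': 3 records × 8 = 24
  'withdrawn': 2 records × 2 = 4
  'graduated': 1 records × 7 = 7
  'suspended': 1 records × 1 = 1
Step 3: Sum all mapped values = 48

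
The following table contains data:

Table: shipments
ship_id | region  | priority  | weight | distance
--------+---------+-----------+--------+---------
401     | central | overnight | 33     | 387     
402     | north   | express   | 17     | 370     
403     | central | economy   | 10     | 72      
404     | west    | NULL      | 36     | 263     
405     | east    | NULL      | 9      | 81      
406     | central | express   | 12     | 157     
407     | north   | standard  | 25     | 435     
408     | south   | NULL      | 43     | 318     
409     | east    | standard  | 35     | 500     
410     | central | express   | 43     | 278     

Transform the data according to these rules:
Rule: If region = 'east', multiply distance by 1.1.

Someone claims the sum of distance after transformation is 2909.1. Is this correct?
No, the correct result is 2919.1.

Step 1: Calculate the correct sum after transformation
Step 2: Apply multiplier 1.1 to records where region = 'east'
Step 3: Correct result = 2919.1
Step 4: Claimed result = 2909.1
Step 5: 2919.1 ≠ 2909.1
Conclusion: The claimed result is incorrect. The correct answer is 2919.1.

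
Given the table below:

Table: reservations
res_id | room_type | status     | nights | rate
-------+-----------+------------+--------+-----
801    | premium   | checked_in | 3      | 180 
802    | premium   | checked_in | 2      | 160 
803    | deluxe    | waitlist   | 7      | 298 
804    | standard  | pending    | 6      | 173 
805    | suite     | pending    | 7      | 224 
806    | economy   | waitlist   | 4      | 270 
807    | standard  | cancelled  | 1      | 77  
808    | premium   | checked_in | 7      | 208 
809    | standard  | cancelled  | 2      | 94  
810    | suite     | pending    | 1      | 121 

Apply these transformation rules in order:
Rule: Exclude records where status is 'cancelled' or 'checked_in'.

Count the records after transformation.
5

Step 1: Count records to exclude
  - 2 (cancelled) + 3 (checked_in) = 5 records
Step 2: Total records: 10
Step 3: Remaining = 10 - 5 = 5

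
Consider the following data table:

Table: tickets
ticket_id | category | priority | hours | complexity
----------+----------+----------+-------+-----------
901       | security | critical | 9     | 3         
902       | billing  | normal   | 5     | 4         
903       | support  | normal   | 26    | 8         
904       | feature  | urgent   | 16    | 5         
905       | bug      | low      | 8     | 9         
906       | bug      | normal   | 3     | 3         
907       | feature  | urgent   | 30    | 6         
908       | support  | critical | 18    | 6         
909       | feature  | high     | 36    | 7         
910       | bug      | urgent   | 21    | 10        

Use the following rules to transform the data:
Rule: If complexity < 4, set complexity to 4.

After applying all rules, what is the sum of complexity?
63

Step 1: 2 records have complexity < 4
Step 2: These records originally summed to 6
Step 3: After setting to minimum: 2 × 4 = 8
Step 4: Unaffected records sum: 55
Step 5: Final sum = 8 + 55 = 63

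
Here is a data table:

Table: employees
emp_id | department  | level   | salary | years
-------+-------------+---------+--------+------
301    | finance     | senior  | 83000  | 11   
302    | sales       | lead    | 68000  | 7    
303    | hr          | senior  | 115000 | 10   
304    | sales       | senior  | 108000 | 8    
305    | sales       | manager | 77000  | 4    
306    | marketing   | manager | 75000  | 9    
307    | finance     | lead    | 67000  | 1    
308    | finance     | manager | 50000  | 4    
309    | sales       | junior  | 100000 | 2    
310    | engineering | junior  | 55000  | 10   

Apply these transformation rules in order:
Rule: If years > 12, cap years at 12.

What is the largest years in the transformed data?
11

Step 1: Original maximum years = 11
Step 2: Check cap of 12 against maximum
Step 3: No records exceed the cap (max 11 <= cap 12), so no capping applies
Step 4: Maximum after transformation = 11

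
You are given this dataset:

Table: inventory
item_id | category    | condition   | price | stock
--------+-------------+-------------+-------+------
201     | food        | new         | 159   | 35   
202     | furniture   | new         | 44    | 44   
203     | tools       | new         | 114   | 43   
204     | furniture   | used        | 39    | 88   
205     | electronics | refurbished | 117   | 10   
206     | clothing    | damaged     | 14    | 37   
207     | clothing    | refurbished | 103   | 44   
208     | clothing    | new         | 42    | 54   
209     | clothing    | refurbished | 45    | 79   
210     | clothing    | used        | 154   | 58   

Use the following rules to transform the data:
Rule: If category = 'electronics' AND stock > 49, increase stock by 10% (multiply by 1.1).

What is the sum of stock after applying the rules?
492

Step 1: Find records where category = 'electronics' AND stock > 49
Step 2: 0 records match, summing to 0
Step 3: After multiplier: 0 × 1.1 = 0.0
Step 4: Unaffected records sum: 492
Step 5: Final sum = 0.0 + 492 = 492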